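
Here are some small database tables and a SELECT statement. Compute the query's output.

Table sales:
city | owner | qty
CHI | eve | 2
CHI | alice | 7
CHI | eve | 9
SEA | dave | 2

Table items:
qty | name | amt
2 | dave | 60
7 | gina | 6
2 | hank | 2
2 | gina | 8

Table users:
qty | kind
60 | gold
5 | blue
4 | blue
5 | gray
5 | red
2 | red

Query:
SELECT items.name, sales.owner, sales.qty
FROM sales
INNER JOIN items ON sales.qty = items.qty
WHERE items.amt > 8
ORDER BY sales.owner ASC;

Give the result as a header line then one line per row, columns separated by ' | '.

After JOIN items (7 rows):
sales.city | sales.owner | sales.qty | items.qty | items.name | items.amt
CHI | eve | 2 | 2 | dave | 60
CHI | eve | 2 | 2 | hank | 2
CHI | eve | 2 | 2 | gina | 8
CHI | alice | 7 | 7 | gina | 6
SEA | dave | 2 | 2 | dave | 60
SEA | dave | 2 | 2 | hank | 2
SEA | dave | 2 | 2 | gina | 8
After WHERE (2 rows):
sales.city | sales.owner | sales.qty | items.qty | items.name | items.amt
CHI | eve | 2 | 2 | dave | 60
SEA | dave | 2 | 2 | dave | 60
After SELECT (2 rows):
items.name | sales.owner | sales.qty
dave | eve | 2
dave | dave | 2
After ORDER BY (2 rows):
items.name | sales.owner | sales.qty
dave | dave | 2
dave | eve | 2

== RESULT ==
items.name | sales.owner | sales.qty
dave | dave | 2
dave | eve | 2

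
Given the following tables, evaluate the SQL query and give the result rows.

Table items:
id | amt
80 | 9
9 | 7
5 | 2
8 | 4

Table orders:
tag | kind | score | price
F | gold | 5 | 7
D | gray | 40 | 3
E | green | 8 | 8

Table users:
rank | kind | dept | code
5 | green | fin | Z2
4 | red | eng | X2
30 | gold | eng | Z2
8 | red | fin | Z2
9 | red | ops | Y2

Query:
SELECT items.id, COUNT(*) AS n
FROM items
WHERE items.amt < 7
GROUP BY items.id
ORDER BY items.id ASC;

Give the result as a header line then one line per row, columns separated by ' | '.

After WHERE (2 rows):
items.id | items.amt
5 | 2
8 | 4
After GROUP BY (2 rows):
items.id | n
5 | 1
8 | 1
After ORDER BY (2 rows):
items.id | n
5 | 1
8 | 1

== RESULT ==
items.id | n
5 | 1
8 | 1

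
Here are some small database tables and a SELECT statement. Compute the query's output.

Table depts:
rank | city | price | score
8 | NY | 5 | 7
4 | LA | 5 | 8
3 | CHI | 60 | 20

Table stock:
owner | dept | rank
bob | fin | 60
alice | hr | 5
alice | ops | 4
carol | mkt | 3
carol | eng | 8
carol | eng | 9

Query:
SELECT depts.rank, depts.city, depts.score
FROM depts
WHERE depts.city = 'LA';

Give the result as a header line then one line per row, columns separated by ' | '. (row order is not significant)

After WHERE (1 rows):
depts.rank | depts.city | depts.price | depts.score
4 | LA | 5 | 8
After SELECT (1 rows):
depts.rank | depts.city | depts.score
4 | LA | 8

== RESULT ==
depts.rank | depts.city | depts.score
4 | LA | 8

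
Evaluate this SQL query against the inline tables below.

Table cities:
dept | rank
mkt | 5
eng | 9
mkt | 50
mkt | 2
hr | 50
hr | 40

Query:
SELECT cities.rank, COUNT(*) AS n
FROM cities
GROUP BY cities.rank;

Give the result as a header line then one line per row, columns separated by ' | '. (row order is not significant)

== RESULT ==
cities.rank | n
5 | 1
9 | 1
50 | 2
2 | 1
40 | 1

Derivation:
After GROUP BY (5 rows):
cities.rank | n
5 | 1
9 | 1
50 | 2
2 | 1
40 | 1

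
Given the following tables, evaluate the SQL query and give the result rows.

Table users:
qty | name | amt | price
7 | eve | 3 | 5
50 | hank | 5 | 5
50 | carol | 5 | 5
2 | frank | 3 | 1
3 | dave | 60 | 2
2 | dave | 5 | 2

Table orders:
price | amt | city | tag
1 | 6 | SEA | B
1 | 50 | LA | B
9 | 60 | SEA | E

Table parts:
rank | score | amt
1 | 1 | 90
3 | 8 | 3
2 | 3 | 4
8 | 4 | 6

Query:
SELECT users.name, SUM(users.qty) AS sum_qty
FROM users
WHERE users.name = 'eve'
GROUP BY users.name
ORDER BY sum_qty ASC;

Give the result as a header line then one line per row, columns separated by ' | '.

== RESULT ==
users.name | sum_qty
eve | 7

Derivation:
After WHERE (1 rows):
users.qty | users.name | users.amt | users.price
7 | eve | 3 | 5
After GROUP BY (1 rows):
users.name | sum_qty
eve | 7
After ORDER BY (1 rows):
users.name | sum_qty
eve | 7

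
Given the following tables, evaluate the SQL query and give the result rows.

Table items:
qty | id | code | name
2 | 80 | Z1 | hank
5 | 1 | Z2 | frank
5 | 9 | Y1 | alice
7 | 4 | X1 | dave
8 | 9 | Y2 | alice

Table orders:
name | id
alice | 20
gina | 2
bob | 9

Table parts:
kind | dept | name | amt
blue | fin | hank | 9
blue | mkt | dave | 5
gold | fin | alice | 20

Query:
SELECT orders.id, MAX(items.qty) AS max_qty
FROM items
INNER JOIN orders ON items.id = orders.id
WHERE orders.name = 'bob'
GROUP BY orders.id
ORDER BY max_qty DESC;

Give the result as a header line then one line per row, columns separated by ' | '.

After JOIN orders (2 rows):
items.qty | items.id | items.code | items.name | orders.name | orders.id
5 | 9 | Y1 | alice | bob | 9
8 | 9 | Y2 | alice | bob | 9
After WHERE (2 rows):
items.qty | items.id | items.code | items.name | orders.name | orders.id
5 | 9 | Y1 | alice | bob | 9
8 | 9 | Y2 | alice | bob | 9
After GROUP BY (1 rows):
orders.id | max_qty
9 | 8
After ORDER BY (1 rows):
orders.id | max_qty
9 | 8

== RESULT ==
orders.id | max_qty
9 | 8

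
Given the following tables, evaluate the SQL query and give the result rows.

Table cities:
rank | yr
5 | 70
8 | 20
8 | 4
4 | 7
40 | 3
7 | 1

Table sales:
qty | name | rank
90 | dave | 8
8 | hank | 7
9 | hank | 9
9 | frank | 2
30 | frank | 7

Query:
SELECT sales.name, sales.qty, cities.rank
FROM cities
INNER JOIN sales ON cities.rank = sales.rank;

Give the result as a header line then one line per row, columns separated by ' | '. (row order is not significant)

After JOIN sales (4 rows):
cities.rank | cities.yr | sales.qty | sales.name | sales.rank
8 | 20 | 90 | dave | 8
8 | 4 | 90 | dave | 8
7 | 1 | 8 | hank | 7
7 | 1 | 30 | frank | 7
After SELECT (4 rows):
sales.name | sales.qty | cities.rank
dave | 90 | 8
dave | 90 | 8
hank | 8 | 7
frank | 30 | 7

== RESULT ==
sales.name | sales.qty | cities.rank
dave | 90 | 8
dave | 90 | 8
hank | 8 | 7
frank | 30 | 7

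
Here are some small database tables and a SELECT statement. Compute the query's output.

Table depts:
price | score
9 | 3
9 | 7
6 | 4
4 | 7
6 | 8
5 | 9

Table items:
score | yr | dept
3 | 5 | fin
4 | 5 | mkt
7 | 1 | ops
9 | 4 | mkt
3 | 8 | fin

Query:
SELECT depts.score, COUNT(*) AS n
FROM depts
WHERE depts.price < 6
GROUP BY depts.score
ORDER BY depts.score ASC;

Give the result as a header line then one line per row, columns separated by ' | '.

== RESULT ==
depts.score | n
7 | 1
9 | 1

Derivation:
After WHERE (2 rows):
depts.price | depts.score
4 | 7
5 | 9
After GROUP BY (2 rows):
depts.score | n
7 | 1
9 | 1
After ORDER BY (2 rows):
depts.score | n
7 | 1
9 | 1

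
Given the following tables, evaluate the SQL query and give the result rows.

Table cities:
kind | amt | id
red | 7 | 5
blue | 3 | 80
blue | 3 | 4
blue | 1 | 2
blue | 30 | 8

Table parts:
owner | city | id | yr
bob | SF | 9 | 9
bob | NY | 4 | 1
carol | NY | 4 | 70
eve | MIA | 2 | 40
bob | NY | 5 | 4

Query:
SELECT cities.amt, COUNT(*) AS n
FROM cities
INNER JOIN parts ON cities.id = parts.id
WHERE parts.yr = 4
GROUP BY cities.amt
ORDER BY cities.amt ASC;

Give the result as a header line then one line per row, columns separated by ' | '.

After JOIN parts (4 rows):
cities.kind | cities.amt | cities.id | parts.owner | parts.city | parts.id | parts.yr
red | 7 | 5 | bob | NY | 5 | 4
blue | 3 | 4 | bob | NY | 4 | 1
blue | 3 | 4 | carol | NY | 4 | 70
blue | 1 | 2 | eve | MIA | 2 | 40
After WHERE (1 rows):
cities.kind | cities.amt | cities.id | parts.owner | parts.city | parts.id | parts.yr
red | 7 | 5 | bob | NY | 5 | 4
After GROUP BY (1 rows):
cities.amt | n
7 | 1
After ORDER BY (1 rows):
cities.amt | n
7 | 1

== RESULT ==
cities.amt | n
7 | 1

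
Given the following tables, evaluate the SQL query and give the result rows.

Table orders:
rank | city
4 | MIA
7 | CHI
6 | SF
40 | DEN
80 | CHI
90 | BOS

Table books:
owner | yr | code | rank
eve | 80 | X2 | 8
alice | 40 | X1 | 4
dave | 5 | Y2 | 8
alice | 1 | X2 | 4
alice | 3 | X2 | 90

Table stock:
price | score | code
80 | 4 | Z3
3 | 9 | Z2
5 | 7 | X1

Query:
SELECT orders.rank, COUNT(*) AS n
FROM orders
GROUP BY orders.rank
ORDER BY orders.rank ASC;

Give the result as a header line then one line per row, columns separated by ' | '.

After GROUP BY (6 rows):
orders.rank | n
4 | 1
7 | 1
6 | 1
40 | 1
80 | 1
90 | 1
After ORDER BY (6 rows):
orders.rank | n
4 | 1
6 | 1
7 | 1
40 | 1
80 | 1
90 | 1

== RESULT ==
orders.rank | n
4 | 1
6 | 1
7 | 1
40 | 1
80 | 1
90 | 1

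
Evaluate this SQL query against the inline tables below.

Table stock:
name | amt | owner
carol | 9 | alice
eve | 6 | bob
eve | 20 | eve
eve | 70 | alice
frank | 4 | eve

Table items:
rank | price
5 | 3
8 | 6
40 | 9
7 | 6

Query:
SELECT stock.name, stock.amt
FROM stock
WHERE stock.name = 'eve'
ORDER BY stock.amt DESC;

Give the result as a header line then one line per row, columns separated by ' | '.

== RESULT ==
stock.name | stock.amt
eve | 70
eve | 20
eve | 6

Derivation:
After WHERE (3 rows):
stock.name | stock.amt | stock.owner
eve | 6 | bob
eve | 20 | eve
eve | 70 | alice
After SELECT (3 rows):
stock.name | stock.amt
eve | 6
eve | 20
eve | 70
After ORDER BY (3 rows):
stock.name | stock.amt
eve | 70
eve | 20
eve | 6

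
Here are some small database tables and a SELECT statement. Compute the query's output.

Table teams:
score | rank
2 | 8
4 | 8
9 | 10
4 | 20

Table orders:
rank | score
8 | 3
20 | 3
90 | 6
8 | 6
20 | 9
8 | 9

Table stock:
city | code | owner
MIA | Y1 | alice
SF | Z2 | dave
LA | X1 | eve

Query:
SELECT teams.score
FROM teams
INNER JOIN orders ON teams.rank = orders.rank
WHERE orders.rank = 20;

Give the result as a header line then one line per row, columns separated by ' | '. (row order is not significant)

== RESULT ==
teams.score
4
4

Derivation:
After JOIN orders (8 rows):
teams.score | teams.rank | orders.rank | orders.score
2 | 8 | 8 | 3
2 | 8 | 8 | 6
2 | 8 | 8 | 9
4 | 8 | 8 | 3
4 | 8 | 8 | 6
4 | 8 | 8 | 9
4 | 20 | 20 | 3
4 | 20 | 20 | 9
After WHERE (2 rows):
teams.score | teams.rank | orders.rank | orders.score
4 | 20 | 20 | 3
4 | 20 | 20 | 9
After SELECT (2 rows):
teams.score
4
4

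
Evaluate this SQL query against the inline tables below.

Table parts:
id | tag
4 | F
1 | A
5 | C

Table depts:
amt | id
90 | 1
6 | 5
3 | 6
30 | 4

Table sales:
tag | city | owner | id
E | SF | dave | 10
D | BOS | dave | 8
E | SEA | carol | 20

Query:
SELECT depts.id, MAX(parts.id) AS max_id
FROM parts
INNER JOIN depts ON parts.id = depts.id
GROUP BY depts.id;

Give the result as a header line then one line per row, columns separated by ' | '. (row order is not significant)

After JOIN depts (3 rows):
parts.id | parts.tag | depts.amt | depts.id
4 | F | 30 | 4
1 | A | 90 | 1
5 | C | 6 | 5
After GROUP BY (3 rows):
depts.id | max_id
4 | 4
1 | 1
5 | 5

== RESULT ==
depts.id | max_id
4 | 4
1 | 1
5 | 5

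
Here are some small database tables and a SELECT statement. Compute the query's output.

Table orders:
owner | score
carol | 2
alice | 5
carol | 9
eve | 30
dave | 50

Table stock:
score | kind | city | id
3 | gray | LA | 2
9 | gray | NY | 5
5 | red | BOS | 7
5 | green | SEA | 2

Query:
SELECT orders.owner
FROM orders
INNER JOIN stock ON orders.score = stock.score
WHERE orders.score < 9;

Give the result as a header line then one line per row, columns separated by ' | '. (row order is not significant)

After JOIN stock (3 rows):
orders.owner | orders.score | stock.score | stock.kind | stock.city | stock.id
alice | 5 | 5 | red | BOS | 7
alice | 5 | 5 | green | SEA | 2
carol | 9 | 9 | gray | NY | 5
After WHERE (2 rows):
orders.owner | orders.score | stock.score | stock.kind | stock.city | stock.id
alice | 5 | 5 | red | BOS | 7
alice | 5 | 5 | green | SEA | 2
After SELECT (2 rows):
orders.owner
alice
alice

== RESULT ==
orders.owner
alice
alice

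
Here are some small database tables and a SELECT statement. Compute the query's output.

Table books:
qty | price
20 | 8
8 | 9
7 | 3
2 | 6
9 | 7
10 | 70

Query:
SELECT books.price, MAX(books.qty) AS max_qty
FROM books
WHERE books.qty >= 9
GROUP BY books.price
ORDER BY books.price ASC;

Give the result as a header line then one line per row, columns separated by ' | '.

== RESULT ==
books.price | max_qty
7 | 9
8 | 20
70 | 10

Derivation:
After WHERE (3 rows):
books.qty | books.price
20 | 8
9 | 7
10 | 70
After GROUP BY (3 rows):
books.price | max_qty
8 | 20
7 | 9
70 | 10
After ORDER BY (3 rows):
books.price | max_qty
7 | 9
8 | 20
70 | 10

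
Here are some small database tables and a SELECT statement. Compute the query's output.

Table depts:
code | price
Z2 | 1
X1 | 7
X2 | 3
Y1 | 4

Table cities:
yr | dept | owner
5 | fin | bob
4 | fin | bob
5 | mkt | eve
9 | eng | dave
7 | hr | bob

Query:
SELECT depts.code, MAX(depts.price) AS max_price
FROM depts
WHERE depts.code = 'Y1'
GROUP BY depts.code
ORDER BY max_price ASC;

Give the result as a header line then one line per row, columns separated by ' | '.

After WHERE (1 rows):
depts.code | depts.price
Y1 | 4
After GROUP BY (1 rows):
depts.code | max_price
Y1 | 4
After ORDER BY (1 rows):
depts.code | max_price
Y1 | 4

== RESULT ==
depts.code | max_price
Y1 | 4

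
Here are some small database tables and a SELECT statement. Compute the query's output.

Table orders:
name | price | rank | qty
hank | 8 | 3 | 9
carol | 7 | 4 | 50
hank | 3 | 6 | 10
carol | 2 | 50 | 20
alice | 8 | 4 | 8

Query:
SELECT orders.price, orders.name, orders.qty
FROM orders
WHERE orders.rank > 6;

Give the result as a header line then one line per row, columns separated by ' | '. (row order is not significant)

== RESULT ==
orders.price | orders.name | orders.qty
2 | carol | 20

Derivation:
After WHERE (1 rows):
orders.name | orders.price | orders.rank | orders.qty
carol | 2 | 50 | 20
After SELECT (1 rows):
orders.price | orders.name | orders.qty
2 | carol | 20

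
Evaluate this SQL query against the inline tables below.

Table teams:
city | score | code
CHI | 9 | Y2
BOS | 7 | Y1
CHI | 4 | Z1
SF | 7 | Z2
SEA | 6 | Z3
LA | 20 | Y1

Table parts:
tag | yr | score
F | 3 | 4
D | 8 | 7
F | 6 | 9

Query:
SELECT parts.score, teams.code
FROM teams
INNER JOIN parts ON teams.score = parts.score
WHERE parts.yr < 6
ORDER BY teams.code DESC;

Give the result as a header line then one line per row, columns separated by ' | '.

After JOIN parts (4 rows):
teams.city | teams.score | teams.code | parts.tag | parts.yr | parts.score
CHI | 9 | Y2 | F | 6 | 9
BOS | 7 | Y1 | D | 8 | 7
CHI | 4 | Z1 | F | 3 | 4
SF | 7 | Z2 | D | 8 | 7
After WHERE (1 rows):
teams.city | teams.score | teams.code | parts.tag | parts.yr | parts.score
CHI | 4 | Z1 | F | 3 | 4
After SELECT (1 rows):
parts.score | teams.code
4 | Z1
After ORDER BY (1 rows):
parts.score | teams.code
4 | Z1

== RESULT ==
parts.score | teams.code
4 | Z1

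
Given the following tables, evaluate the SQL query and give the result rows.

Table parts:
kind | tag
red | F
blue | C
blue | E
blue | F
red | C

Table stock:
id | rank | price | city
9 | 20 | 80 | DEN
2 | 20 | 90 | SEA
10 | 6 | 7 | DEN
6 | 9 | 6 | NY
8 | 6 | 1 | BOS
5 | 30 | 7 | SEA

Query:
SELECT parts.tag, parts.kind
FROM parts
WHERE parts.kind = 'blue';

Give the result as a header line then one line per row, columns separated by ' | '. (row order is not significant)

After WHERE (3 rows):
parts.kind | parts.tag
blue | C
blue | E
blue | F
After SELECT (3 rows):
parts.tag | parts.kind
C | blue
E | blue
F | blue

== RESULT ==
parts.tag | parts.kind
C | blue
E | blue
F | blue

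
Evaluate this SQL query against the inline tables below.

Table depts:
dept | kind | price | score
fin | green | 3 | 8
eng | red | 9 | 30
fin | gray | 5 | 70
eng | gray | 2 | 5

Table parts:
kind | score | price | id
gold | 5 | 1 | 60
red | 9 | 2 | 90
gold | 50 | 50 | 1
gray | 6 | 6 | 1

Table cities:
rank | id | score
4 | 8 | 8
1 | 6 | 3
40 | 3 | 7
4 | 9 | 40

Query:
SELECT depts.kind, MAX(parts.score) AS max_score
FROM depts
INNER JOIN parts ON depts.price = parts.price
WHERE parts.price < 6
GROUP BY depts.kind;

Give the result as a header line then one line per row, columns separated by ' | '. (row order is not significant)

After JOIN parts (1 rows):
depts.dept | depts.kind | depts.price | depts.score | parts.kind | parts.score | parts.price | parts.id
eng | gray | 2 | 5 | red | 9 | 2 | 90
After WHERE (1 rows):
depts.dept | depts.kind | depts.price | depts.score | parts.kind | parts.score | parts.price | parts.id
eng | gray | 2 | 5 | red | 9 | 2 | 90
After GROUP BY (1 rows):
depts.kind | max_score
gray | 9

== RESULT ==
depts.kind | max_score
gray | 9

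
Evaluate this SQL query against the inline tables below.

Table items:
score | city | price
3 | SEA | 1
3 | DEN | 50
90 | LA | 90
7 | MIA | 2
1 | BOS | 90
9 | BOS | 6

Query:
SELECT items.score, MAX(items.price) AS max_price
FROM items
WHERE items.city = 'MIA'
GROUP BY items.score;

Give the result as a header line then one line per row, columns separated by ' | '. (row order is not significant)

== RESULT ==
items.score | max_price
7 | 2

Derivation:
After WHERE (1 rows):
items.score | items.city | items.price
7 | MIA | 2
After GROUP BY (1 rows):
items.score | max_price
7 | 2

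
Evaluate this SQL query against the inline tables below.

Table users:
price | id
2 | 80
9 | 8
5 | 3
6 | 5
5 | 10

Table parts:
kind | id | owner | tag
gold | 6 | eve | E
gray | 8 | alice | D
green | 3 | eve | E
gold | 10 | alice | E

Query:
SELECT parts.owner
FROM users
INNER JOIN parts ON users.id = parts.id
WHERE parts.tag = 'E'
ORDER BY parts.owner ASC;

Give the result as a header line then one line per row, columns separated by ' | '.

After JOIN parts (3 rows):
users.price | users.id | parts.kind | parts.id | parts.owner | parts.tag
9 | 8 | gray | 8 | alice | D
5 | 3 | green | 3 | eve | E
5 | 10 | gold | 10 | alice | E
After WHERE (2 rows):
users.price | users.id | parts.kind | parts.id | parts.owner | parts.tag
5 | 3 | green | 3 | eve | E
5 | 10 | gold | 10 | alice | E
After SELECT (2 rows):
parts.owner
eve
alice
After ORDER BY (2 rows):
parts.owner
alice
eve

== RESULT ==
parts.owner
alice
eve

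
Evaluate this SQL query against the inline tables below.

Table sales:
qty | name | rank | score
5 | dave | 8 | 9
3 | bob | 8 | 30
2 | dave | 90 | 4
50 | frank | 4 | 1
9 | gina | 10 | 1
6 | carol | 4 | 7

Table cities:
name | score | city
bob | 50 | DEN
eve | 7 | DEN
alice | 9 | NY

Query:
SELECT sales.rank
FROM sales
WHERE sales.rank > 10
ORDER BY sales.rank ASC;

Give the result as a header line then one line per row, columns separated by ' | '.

After WHERE (1 rows):
sales.qty | sales.name | sales.rank | sales.score
2 | dave | 90 | 4
After SELECT (1 rows):
sales.rank
90
After ORDER BY (1 rows):
sales.rank
90

== RESULT ==
sales.rank
90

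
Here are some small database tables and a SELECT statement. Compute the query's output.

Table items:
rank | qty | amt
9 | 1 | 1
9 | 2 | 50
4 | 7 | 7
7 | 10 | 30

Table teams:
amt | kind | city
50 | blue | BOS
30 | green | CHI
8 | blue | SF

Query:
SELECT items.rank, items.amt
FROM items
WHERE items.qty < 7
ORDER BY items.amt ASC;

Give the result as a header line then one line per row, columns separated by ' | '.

== RESULT ==
items.rank | items.amt
9 | 1
9 | 50

Derivation:
After WHERE (2 rows):
items.rank | items.qty | items.amt
9 | 1 | 1
9 | 2 | 50
After SELECT (2 rows):
items.rank | items.amt
9 | 1
9 | 50
After ORDER BY (2 rows):
items.rank | items.amt
9 | 1
9 | 50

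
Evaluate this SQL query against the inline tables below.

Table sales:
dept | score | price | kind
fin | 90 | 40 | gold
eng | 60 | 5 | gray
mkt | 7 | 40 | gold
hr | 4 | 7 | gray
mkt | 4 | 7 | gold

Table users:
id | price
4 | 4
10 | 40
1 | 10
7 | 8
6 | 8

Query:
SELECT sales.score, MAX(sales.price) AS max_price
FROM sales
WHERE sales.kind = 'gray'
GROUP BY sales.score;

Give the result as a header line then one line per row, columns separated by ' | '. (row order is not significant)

After WHERE (2 rows):
sales.dept | sales.score | sales.price | sales.kind
eng | 60 | 5 | gray
hr | 4 | 7 | gray
After GROUP BY (2 rows):
sales.score | max_price
60 | 5
4 | 7

== RESULT ==
sales.score | max_price
60 | 5
4 | 7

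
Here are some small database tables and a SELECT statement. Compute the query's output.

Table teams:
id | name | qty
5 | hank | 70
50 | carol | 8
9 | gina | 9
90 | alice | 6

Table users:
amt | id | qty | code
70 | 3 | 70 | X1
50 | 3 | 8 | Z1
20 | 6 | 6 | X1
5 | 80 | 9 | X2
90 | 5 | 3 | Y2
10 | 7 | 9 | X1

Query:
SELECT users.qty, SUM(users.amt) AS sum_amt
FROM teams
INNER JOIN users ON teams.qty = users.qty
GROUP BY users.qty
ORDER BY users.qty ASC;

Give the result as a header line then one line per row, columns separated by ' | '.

== RESULT ==
users.qty | sum_amt
6 | 20
8 | 50
9 | 15
70 | 70

Derivation:
After JOIN users (5 rows):
teams.id | teams.name | teams.qty | users.amt | users.id | users.qty | users.code
5 | hank | 70 | 70 | 3 | 70 | X1
50 | carol | 8 | 50 | 3 | 8 | Z1
9 | gina | 9 | 5 | 80 | 9 | X2
9 | gina | 9 | 10 | 7 | 9 | X1
90 | alice | 6 | 20 | 6 | 6 | X1
After GROUP BY (4 rows):
users.qty | sum_amt
70 | 70
8 | 50
9 | 15
6 | 20
After ORDER BY (4 rows):
users.qty | sum_amt
6 | 20
8 | 50
9 | 15
70 | 70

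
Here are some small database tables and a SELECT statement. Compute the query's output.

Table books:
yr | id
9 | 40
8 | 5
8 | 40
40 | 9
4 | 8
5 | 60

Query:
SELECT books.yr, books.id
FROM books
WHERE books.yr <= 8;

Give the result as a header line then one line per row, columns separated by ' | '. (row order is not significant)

After WHERE (4 rows):
books.yr | books.id
8 | 5
8 | 40
4 | 8
5 | 60
After SELECT (4 rows):
books.yr | books.id
8 | 5
8 | 40
4 | 8
5 | 60

== RESULT ==
books.yr | books.id
8 | 5
8 | 40
4 | 8
5 | 60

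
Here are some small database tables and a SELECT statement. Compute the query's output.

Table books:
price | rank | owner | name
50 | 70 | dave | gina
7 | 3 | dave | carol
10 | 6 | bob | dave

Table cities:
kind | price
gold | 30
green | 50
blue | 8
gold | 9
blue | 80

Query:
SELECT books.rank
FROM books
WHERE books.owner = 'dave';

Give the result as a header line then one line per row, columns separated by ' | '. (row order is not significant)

After WHERE (2 rows):
books.price | books.rank | books.owner | books.name
50 | 70 | dave | gina
7 | 3 | dave | carol
After SELECT (2 rows):
books.rank
70
3

== RESULT ==
books.rank
70
3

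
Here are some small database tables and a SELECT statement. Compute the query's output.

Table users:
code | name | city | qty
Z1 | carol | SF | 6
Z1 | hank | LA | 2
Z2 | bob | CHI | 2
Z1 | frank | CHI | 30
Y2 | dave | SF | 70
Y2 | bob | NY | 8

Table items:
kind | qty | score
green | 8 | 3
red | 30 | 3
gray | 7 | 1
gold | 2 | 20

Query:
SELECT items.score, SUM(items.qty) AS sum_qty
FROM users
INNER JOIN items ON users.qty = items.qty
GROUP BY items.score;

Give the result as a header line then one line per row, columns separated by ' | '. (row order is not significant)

== RESULT ==
items.score | sum_qty
20 | 4
3 | 38

Derivation:
After JOIN items (4 rows):
users.code | users.name | users.city | users.qty | items.kind | items.qty | items.score
Z1 | hank | LA | 2 | gold | 2 | 20
Z2 | bob | CHI | 2 | gold | 2 | 20
Z1 | frank | CHI | 30 | red | 30 | 3
Y2 | bob | NY | 8 | green | 8 | 3
After GROUP BY (2 rows):
items.score | sum_qty
20 | 4
3 | 38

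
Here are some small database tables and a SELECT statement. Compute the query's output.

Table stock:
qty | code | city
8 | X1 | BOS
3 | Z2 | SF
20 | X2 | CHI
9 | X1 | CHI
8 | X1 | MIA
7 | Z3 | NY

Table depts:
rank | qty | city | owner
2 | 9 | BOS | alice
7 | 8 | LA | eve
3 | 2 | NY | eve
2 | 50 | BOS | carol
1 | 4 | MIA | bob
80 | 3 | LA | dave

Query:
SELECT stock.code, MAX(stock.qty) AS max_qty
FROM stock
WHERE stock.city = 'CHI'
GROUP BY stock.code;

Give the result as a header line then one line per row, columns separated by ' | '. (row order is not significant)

== RESULT ==
stock.code | max_qty
X2 | 20
X1 | 9

Derivation:
After WHERE (2 rows):
stock.qty | stock.code | stock.city
20 | X2 | CHI
9 | X1 | CHI
After GROUP BY (2 rows):
stock.code | max_qty
X2 | 20
X1 | 9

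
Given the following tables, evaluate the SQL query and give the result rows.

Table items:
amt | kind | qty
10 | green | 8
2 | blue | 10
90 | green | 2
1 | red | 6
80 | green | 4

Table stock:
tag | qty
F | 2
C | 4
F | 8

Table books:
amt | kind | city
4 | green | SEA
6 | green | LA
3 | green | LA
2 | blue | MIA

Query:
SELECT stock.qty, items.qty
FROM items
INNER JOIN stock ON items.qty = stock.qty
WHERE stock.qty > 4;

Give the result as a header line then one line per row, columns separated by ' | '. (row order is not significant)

After JOIN stock (3 rows):
items.amt | items.kind | items.qty | stock.tag | stock.qty
10 | green | 8 | F | 8
90 | green | 2 | F | 2
80 | green | 4 | C | 4
After WHERE (1 rows):
items.amt | items.kind | items.qty | stock.tag | stock.qty
10 | green | 8 | F | 8
After SELECT (1 rows):
stock.qty | items.qty
8 | 8

== RESULT ==
stock.qty | items.qty
8 | 8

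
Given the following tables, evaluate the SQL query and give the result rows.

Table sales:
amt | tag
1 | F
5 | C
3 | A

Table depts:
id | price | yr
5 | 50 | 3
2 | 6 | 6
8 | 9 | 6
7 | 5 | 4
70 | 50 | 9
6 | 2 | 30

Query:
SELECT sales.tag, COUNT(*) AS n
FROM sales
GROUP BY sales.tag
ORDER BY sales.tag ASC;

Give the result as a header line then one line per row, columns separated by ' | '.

After GROUP BY (3 rows):
sales.tag | n
F | 1
C | 1
A | 1
After ORDER BY (3 rows):
sales.tag | n
A | 1
C | 1
F | 1

== RESULT ==
sales.tag | n
A | 1
C | 1
F | 1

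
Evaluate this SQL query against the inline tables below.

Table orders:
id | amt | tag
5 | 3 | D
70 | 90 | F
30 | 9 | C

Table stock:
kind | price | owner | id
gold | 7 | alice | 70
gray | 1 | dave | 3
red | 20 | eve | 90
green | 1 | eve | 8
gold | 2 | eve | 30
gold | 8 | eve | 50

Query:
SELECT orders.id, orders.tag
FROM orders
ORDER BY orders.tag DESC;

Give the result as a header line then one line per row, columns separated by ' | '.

== RESULT ==
orders.id | orders.tag
70 | F
5 | D
30 | C

Derivation:
After SELECT (3 rows):
orders.id | orders.tag
5 | D
70 | F
30 | C
After ORDER BY (3 rows):
orders.id | orders.tag
70 | F
5 | D
30 | C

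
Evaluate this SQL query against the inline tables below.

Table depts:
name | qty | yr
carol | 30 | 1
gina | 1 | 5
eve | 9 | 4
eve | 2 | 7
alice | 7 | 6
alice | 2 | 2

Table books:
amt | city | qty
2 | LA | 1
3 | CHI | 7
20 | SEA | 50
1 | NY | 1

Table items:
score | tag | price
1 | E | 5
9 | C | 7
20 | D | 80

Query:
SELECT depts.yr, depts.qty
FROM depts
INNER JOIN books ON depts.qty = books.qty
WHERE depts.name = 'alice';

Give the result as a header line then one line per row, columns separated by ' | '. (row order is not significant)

After JOIN books (3 rows):
depts.name | depts.qty | depts.yr | books.amt | books.city | books.qty
gina | 1 | 5 | 2 | LA | 1
gina | 1 | 5 | 1 | NY | 1
alice | 7 | 6 | 3 | CHI | 7
After WHERE (1 rows):
depts.name | depts.qty | depts.yr | books.amt | books.city | books.qty
alice | 7 | 6 | 3 | CHI | 7
After SELECT (1 rows):
depts.yr | depts.qty
6 | 7

== RESULT ==
depts.yr | depts.qty
6 | 7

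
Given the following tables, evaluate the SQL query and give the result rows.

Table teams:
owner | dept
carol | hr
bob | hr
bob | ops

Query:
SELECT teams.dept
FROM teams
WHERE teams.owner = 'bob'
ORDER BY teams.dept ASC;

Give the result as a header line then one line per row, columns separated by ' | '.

== RESULT ==
teams.dept
hr
ops

Derivation:
After WHERE (2 rows):
teams.owner | teams.dept
bob | hr
bob | ops
After SELECT (2 rows):
teams.dept
hr
ops
After ORDER BY (2 rows):
teams.dept
hr
ops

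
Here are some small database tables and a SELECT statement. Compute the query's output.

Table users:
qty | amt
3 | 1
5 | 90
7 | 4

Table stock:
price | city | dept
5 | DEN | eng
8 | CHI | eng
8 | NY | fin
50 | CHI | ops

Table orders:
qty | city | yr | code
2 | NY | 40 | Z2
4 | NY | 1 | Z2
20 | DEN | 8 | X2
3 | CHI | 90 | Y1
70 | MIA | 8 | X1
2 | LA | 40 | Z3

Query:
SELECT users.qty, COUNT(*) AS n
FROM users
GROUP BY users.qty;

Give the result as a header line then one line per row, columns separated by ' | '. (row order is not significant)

== RESULT ==
users.qty | n
3 | 1
5 | 1
7 | 1

Derivation:
After GROUP BY (3 rows):
users.qty | n
3 | 1
5 | 1
7 | 1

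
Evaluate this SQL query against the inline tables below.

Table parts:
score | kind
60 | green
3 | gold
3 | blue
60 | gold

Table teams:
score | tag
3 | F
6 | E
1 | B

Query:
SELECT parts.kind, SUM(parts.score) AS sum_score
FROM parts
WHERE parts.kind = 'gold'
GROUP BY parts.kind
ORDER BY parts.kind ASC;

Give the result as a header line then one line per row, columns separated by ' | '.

== RESULT ==
parts.kind | sum_score
gold | 63

Derivation:
After WHERE (2 rows):
parts.score | parts.kind
3 | gold
60 | gold
After GROUP BY (1 rows):
parts.kind | sum_score
gold | 63
After ORDER BY (1 rows):
parts.kind | sum_score
gold | 63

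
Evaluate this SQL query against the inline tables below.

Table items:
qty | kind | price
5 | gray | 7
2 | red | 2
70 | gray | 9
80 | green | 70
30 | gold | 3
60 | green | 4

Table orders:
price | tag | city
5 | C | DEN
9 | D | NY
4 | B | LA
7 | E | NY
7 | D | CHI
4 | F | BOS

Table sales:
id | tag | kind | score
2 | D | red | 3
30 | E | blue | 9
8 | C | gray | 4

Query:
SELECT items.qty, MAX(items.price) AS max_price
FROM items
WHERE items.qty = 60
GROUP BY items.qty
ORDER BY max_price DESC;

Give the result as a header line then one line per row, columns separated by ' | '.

After WHERE (1 rows):
items.qty | items.kind | items.price
60 | green | 4
After GROUP BY (1 rows):
items.qty | max_price
60 | 4
After ORDER BY (1 rows):
items.qty | max_price
60 | 4

== RESULT ==
items.qty | max_price
60 | 4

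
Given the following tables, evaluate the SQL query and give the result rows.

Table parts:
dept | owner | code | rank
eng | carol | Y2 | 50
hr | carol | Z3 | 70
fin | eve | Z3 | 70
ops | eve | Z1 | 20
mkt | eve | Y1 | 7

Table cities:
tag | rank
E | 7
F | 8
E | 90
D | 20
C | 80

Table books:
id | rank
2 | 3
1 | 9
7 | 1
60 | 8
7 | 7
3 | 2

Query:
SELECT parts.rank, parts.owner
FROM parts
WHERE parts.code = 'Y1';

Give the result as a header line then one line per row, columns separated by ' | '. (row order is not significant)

After WHERE (1 rows):
parts.dept | parts.owner | parts.code | parts.rank
mkt | eve | Y1 | 7
After SELECT (1 rows):
parts.rank | parts.owner
7 | eve

== RESULT ==
parts.rank | parts.owner
7 | eve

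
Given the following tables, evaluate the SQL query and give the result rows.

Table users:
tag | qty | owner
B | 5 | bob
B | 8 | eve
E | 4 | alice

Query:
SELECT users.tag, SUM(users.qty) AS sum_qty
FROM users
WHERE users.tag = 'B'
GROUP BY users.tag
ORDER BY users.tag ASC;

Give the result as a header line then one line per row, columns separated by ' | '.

== RESULT ==
users.tag | sum_qty
B | 13

Derivation:
After WHERE (2 rows):
users.tag | users.qty | users.owner
B | 5 | bob
B | 8 | eve
After GROUP BY (1 rows):
users.tag | sum_qty
B | 13
After ORDER BY (1 rows):
users.tag | sum_qty
B | 13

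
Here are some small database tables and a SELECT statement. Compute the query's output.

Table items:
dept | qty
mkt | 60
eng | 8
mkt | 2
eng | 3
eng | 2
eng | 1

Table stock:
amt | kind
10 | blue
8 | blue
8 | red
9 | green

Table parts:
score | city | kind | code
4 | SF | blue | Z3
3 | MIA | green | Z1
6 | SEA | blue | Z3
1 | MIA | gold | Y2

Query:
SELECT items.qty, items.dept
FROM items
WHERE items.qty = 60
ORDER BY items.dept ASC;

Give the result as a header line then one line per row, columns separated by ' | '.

== RESULT ==
items.qty | items.dept
60 | mkt

Derivation:
After WHERE (1 rows):
items.dept | items.qty
mkt | 60
After SELECT (1 rows):
items.qty | items.dept
60 | mkt
After ORDER BY (1 rows):
items.qty | items.dept
60 | mkt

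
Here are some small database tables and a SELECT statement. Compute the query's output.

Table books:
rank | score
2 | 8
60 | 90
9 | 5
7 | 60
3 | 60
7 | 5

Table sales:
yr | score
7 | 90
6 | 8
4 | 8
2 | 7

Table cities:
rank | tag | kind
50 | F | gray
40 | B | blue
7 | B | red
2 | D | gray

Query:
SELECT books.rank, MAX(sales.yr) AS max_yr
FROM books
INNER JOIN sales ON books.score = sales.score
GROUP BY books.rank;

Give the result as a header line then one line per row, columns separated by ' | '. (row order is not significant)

After JOIN sales (3 rows):
books.rank | books.score | sales.yr | sales.score
2 | 8 | 6 | 8
2 | 8 | 4 | 8
60 | 90 | 7 | 90
After GROUP BY (2 rows):
books.rank | max_yr
2 | 6
60 | 7

== RESULT ==
books.rank | max_yr
2 | 6
60 | 7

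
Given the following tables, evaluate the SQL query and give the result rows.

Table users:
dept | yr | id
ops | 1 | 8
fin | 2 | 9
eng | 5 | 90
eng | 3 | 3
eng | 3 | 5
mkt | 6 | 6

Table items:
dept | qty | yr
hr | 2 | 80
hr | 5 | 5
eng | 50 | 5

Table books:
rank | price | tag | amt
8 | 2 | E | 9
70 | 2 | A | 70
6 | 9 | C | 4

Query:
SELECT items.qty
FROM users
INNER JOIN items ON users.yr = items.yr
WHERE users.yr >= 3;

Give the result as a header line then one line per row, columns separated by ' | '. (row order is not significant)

== RESULT ==
items.qty
5
50

Derivation:
After JOIN items (2 rows):
users.dept | users.yr | users.id | items.dept | items.qty | items.yr
eng | 5 | 90 | hr | 5 | 5
eng | 5 | 90 | eng | 50 | 5
After WHERE (2 rows):
users.dept | users.yr | users.id | items.dept | items.qty | items.yr
eng | 5 | 90 | hr | 5 | 5
eng | 5 | 90 | eng | 50 | 5
After SELECT (2 rows):
items.qty
5
50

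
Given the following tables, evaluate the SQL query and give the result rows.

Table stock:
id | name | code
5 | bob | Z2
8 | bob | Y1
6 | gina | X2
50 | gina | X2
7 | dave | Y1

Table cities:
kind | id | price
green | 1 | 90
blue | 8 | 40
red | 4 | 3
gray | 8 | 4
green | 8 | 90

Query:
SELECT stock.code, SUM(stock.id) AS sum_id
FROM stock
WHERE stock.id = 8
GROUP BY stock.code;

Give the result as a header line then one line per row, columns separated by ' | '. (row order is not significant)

== RESULT ==
stock.code | sum_id
Y1 | 8

Derivation:
After WHERE (1 rows):
stock.id | stock.name | stock.code
8 | bob | Y1
After GROUP BY (1 rows):
stock.code | sum_id
Y1 | 8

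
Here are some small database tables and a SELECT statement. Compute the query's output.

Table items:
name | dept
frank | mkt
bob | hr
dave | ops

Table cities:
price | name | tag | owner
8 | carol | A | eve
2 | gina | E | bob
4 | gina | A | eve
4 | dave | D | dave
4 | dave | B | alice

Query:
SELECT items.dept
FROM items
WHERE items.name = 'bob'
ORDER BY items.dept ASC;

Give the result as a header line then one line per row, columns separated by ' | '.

After WHERE (1 rows):
items.name | items.dept
bob | hr
After SELECT (1 rows):
items.dept
hr
After ORDER BY (1 rows):
items.dept
hr

== RESULT ==
items.dept
hr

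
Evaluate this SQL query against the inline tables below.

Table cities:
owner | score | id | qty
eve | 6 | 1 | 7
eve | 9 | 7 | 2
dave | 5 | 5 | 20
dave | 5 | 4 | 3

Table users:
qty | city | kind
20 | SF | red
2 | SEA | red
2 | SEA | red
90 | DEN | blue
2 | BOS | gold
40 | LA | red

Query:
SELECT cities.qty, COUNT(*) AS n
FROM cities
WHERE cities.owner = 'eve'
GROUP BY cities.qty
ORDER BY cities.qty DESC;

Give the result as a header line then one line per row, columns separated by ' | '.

After WHERE (2 rows):
cities.owner | cities.score | cities.id | cities.qty
eve | 6 | 1 | 7
eve | 9 | 7 | 2
After GROUP BY (2 rows):
cities.qty | n
7 | 1
2 | 1
After ORDER BY (2 rows):
cities.qty | n
7 | 1
2 | 1

== RESULT ==
cities.qty | n
7 | 1
2 | 1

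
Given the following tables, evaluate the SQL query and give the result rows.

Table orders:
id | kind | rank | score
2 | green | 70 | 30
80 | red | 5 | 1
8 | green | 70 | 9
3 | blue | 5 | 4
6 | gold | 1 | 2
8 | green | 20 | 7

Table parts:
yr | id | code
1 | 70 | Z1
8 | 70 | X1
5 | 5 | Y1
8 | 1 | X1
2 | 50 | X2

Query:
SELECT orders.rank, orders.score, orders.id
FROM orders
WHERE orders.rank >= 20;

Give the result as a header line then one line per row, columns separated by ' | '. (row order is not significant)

After WHERE (3 rows):
orders.id | orders.kind | orders.rank | orders.score
2 | green | 70 | 30
8 | green | 70 | 9
8 | green | 20 | 7
After SELECT (3 rows):
orders.rank | orders.score | orders.id
70 | 30 | 2
70 | 9 | 8
20 | 7 | 8

== RESULT ==
orders.rank | orders.score | orders.id
70 | 30 | 2
70 | 9 | 8
20 | 7 | 8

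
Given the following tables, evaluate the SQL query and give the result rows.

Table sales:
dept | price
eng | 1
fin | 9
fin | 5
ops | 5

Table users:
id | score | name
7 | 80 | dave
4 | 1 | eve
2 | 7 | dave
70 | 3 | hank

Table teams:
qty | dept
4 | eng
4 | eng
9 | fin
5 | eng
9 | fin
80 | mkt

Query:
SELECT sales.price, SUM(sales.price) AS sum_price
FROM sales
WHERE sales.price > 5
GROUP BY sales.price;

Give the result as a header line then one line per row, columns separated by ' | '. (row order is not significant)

== RESULT ==
sales.price | sum_price
9 | 9

Derivation:
After WHERE (1 rows):
sales.dept | sales.price
fin | 9
After GROUP BY (1 rows):
sales.price | sum_price
9 | 9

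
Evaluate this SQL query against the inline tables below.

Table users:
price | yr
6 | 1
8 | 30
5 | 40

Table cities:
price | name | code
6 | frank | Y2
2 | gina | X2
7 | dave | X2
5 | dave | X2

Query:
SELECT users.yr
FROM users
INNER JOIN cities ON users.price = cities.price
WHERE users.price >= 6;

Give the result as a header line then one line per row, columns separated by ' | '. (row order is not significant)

== RESULT ==
users.yr
1

Derivation:
After JOIN cities (2 rows):
users.price | users.yr | cities.price | cities.name | cities.code
6 | 1 | 6 | frank | Y2
5 | 40 | 5 | dave | X2
After WHERE (1 rows):
users.price | users.yr | cities.price | cities.name | cities.code
6 | 1 | 6 | frank | Y2
After SELECT (1 rows):
users.yr
1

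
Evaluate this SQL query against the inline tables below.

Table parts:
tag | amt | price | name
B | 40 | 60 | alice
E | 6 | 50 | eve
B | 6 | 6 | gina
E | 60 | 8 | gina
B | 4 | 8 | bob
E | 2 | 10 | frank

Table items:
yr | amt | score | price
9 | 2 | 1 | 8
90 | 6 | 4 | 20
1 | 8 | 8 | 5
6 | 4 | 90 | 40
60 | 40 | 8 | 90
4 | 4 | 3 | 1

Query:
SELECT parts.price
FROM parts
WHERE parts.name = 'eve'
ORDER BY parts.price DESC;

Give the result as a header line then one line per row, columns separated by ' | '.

== RESULT ==
parts.price
50

Derivation:
After WHERE (1 rows):
parts.tag | parts.amt | parts.price | parts.name
E | 6 | 50 | eve
After SELECT (1 rows):
parts.price
50
After ORDER BY (1 rows):
parts.price
50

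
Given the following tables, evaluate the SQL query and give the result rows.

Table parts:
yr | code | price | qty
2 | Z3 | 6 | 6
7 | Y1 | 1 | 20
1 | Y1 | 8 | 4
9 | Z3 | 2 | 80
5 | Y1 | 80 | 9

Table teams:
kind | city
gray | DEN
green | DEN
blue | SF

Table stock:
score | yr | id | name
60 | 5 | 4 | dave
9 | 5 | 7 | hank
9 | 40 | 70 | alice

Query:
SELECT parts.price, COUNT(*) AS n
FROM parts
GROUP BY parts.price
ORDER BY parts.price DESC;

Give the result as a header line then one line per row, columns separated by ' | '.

== RESULT ==
parts.price | n
80 | 1
8 | 1
6 | 1
2 | 1
1 | 1

Derivation:
After GROUP BY (5 rows):
parts.price | n
6 | 1
1 | 1
8 | 1
2 | 1
80 | 1
After ORDER BY (5 rows):
parts.price | n
80 | 1
8 | 1
6 | 1
2 | 1
1 | 1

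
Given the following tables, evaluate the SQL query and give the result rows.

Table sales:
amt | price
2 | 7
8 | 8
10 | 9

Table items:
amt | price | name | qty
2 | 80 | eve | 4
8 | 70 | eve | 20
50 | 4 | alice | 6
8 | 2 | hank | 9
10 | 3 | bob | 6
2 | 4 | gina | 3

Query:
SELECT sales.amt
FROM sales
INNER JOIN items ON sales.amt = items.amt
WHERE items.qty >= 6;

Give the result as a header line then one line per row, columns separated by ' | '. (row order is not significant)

== RESULT ==
sales.amt
8
8
10

Derivation:
After JOIN items (5 rows):
sales.amt | sales.price | items.amt | items.price | items.name | items.qty
2 | 7 | 2 | 80 | eve | 4
2 | 7 | 2 | 4 | gina | 3
8 | 8 | 8 | 70 | eve | 20
8 | 8 | 8 | 2 | hank | 9
10 | 9 | 10 | 3 | bob | 6
After WHERE (3 rows):
sales.amt | sales.price | items.amt | items.price | items.name | items.qty
8 | 8 | 8 | 70 | eve | 20
8 | 8 | 8 | 2 | hank | 9
10 | 9 | 10 | 3 | bob | 6
After SELECT (3 rows):
sales.amt
8
8
10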